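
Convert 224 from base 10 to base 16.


224 (base 10) = 224 (decimal)
224 (decimal) = E0 (base 16)


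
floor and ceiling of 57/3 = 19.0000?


57/3 = 19.0000
floor = 19
ceil = 19

floor = 19, ceil = 19


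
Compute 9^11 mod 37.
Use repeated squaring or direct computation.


9^1 mod 37 = 9
9^2 mod 37 = 7
9^3 mod 37 = 26
9^4 mod 37 = 12
9^5 mod 37 = 34
9^6 mod 37 = 10
9^7 mod 37 = 16
9^8 mod 37 = 33
9^9 mod 37 = 1
9^10 mod 37 = 9
9^11 mod 37 = 7


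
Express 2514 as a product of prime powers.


2514 / 2 = 1257
1257 / 3 = 419
419 / 419 = 1
2514 = 2 × 3 × 419


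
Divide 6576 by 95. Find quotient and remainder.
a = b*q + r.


6576 = 95 * 69 + 21
Check: 6555 + 21 = 6576

q = 69, r = 21


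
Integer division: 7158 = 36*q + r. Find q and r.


7158 = 36 * 198 + 30
Check: 7128 + 30 = 7158

q = 198, r = 30


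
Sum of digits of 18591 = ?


1 + 8 + 5 + 9 + 1 = 24


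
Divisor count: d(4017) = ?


4017 = 3^1 × 13^1 × 103^1
d(4017) = (1+1) × (1+1) × (1+1) = 8

8 divisors


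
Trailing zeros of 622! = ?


floor(622/5) = 124
floor(622/25) = 24
floor(622/125) = 4
Total = 152

152 trailing zeros


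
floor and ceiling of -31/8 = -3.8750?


-31/8 = -3.8750
floor = -4
ceil = -3

floor = -4, ceil = -3


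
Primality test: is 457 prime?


Check divisors up to sqrt(457) = 21.3776
No divisors found.
457 is prime.

Yes, 457 is prime


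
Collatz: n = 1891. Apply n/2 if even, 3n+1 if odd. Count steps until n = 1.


1891 → 5674 → 2837 → 8512 → 4256 → 2128 → 1064 → 532 → 266 → 133 → 400 → 200 → 100 → 50 → 25 → 76 → 38 → 19 → 58 → 29 → 88 → 44 → 22 → 11 → 34 → 17 → 52 → 26 → 13 → 40 → 20 → 10 → 5 → 16 → 8 → 4 → 2 → 1
Total steps = 37

37 steps


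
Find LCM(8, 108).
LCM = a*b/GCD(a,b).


GCD(8, 108) = 4
LCM = 8*108/4 = 864/4 = 216

LCM = 216


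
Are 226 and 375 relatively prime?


Euclidean algorithm:
375 = 1 * 226 + 149
226 = 1 * 149 + 77
149 = 1 * 77 + 72
77 = 1 * 72 + 5
72 = 14 * 5 + 2
5 = 2 * 2 + 1
2 = 2 * 1 + 0
GCD(226, 375) = 1

Yes, coprime (GCD = 1)


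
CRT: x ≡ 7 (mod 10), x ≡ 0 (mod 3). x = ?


M = 10*3 = 30
M1 = M/10 = 3, M2 = M/3 = 10
M1^(-1) mod 10 = 7, M2^(-1) mod 3 = 1
x = 7*3*7 + 0*10*1 = 147
147 mod 30 = 27
Check: 27 mod 10 = 7 ✓, 27 mod 3 = 0 ✓

x ≡ 27 (mod 30)


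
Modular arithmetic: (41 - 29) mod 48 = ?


41 - 29 = 12
12 mod 48 = 12


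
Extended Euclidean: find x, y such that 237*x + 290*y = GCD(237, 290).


Tabular extended Euclidean (each row: r = 237*s + 290*t):
r=237, s=1, t=0
r=290, s=0, t=1
q=0: r=237, s=1, t=0   [237*(1) + 290*(0) = 237]
q=1: r=53, s=-1, t=1   [237*(-1) + 290*(1) = 53]
q=4: r=25, s=5, t=-4   [237*(5) + 290*(-4) = 25]
q=2: r=3, s=-11, t=9   [237*(-11) + 290*(9) = 3]
q=8: r=1, s=93, t=-76   [237*(93) + 290*(-76) = 1]
q=3: r=0, s=-290, t=237   [237*(-290) + 290*(237) = 0]
GCD = 1; from the row with r=1: x=93, y=-76
Check: 237*(93) + 290*(-76) = 22041 - 22040 = 1

GCD = 1, x = 93, y = -76


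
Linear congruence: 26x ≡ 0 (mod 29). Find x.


GCD(26, 29) = 1, unique solution
a^(-1) mod 29 = 19
x = 19 * 0 mod 29 = 0

x ≡ 0 (mod 29)


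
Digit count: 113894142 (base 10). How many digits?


113894142 has 9 digits in base 10
floor(log10(113894142)) + 1 = floor(8.0565) + 1 = 9

9 digits (base 10)


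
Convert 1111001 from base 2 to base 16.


1111001 (base 2) = 121 (decimal)
121 (decimal) = 79 (base 16)


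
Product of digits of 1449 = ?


1 × 4 × 4 × 9 = 144


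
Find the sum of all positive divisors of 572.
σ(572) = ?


Divisors of 572: 1, 2, 4, 11, 13, 22, 26, 44, 52, 143, 286, 572
Sum = 1 + 2 + 4 + 11 + 13 + 22 + 26 + 44 + 52 + 143 + 286 + 572 = 1176

σ(572) = 1176


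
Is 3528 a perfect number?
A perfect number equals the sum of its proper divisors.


Proper divisors of 3528: 1, 2, 3, 4, 6, 7, 8, 9, 12, 14, 18, 21, 24, 28, 36, 42, 49, 56, 63, 72, 84, 98, 126, 147, 168, 196, 252, 294, 392, 441, 504, 588, 882, 1176, 1764
Sum = 1 + 2 + 3 + 4 + 6 + 7 + 8 + 9 + 12 + 14 + 18 + 21 + 24 + 28 + 36 + 42 + 49 + 56 + 63 + 72 + 84 + 98 + 126 + 147 + 168 + 196 + 252 + 294 + 392 + 441 + 504 + 588 + 882 + 1176 + 1764 = 7587

No, 3528 is not perfect (7587 ≠ 3528)


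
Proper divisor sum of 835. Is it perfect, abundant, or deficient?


Proper divisors: 1, 5, 167
Sum = 1 + 5 + 167 = 173
173 < 835 → deficient

s(835) = 173 (deficient)


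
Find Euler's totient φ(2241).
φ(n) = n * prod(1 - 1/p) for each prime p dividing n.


2241 = 3^3 × 83
Prime factors: 3, 83
φ(2241) = 2241 × (1-1/3) × (1-1/83)
= 2241 × 2/3 × 82/83 = 1476

φ(2241) = 1476


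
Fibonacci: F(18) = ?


Sequence: 1, 1, 2, 3, 5, 8, 13, 21, 34, 55, 89, 144, 233, 377, 610, 987, 1597, 2584
F(18) = 2584


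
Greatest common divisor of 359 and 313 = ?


359 = 1 * 313 + 46
313 = 6 * 46 + 37
46 = 1 * 37 + 9
37 = 4 * 9 + 1
9 = 9 * 1 + 0
GCD = 1


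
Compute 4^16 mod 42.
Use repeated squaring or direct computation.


4^1 mod 42 = 4
4^2 mod 42 = 16
4^3 mod 42 = 22
4^4 mod 42 = 4
4^5 mod 42 = 16
4^6 mod 42 = 22
4^7 mod 42 = 4
4^8 mod 42 = 16
4^9 mod 42 = 22
4^10 mod 42 = 4
4^11 mod 42 = 16
4^12 mod 42 = 22
4^13 mod 42 = 4
4^14 mod 42 = 16
4^15 mod 42 = 22
4^16 mod 42 = 4


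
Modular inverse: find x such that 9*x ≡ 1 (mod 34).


Use the extended Euclidean algorithm on (34, 9); each row r = 34*s + 9*t:
r=34, s=1, t=0
r=9, s=0, t=1
q=3: r=7, s=1, t=-3   [34*(1) + 9*(-3) = 7]
q=1: r=2, s=-1, t=4   [34*(-1) + 9*(4) = 2]
q=3: r=1, s=4, t=-15   [34*(4) + 9*(-15) = 1]
q=2: r=0, s=-9, t=34   [34*(-9) + 9*(34) = 0]
GCD = 1 with t = -15, so 9*(-15) ≡ 1 (mod 34)
Inverse = -15 mod 34 = 19
Check: 9 * 19 = 171 ≡ 1 (mod 34)

9^(-1) ≡ 19 (mod 34)


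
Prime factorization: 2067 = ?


2067 / 3 = 689
689 / 13 = 53
53 / 53 = 1
2067 = 3 × 13 × 53


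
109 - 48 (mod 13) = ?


109 - 48 = 61
61 mod 13 = 9


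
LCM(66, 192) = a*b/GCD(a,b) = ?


GCD(66, 192) = 6
LCM = 66*192/6 = 12672/6 = 2112

LCM = 2112


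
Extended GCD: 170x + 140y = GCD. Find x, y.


Tabular extended Euclidean (each row: r = 170*s + 140*t):
r=170, s=1, t=0
r=140, s=0, t=1
q=1: r=30, s=1, t=-1   [170*(1) + 140*(-1) = 30]
q=4: r=20, s=-4, t=5   [170*(-4) + 140*(5) = 20]
q=1: r=10, s=5, t=-6   [170*(5) + 140*(-6) = 10]
q=2: r=0, s=-14, t=17   [170*(-14) + 140*(17) = 0]
GCD = 10; from the row with r=10: x=5, y=-6
Check: 170*(5) + 140*(-6) = 850 - 840 = 10

GCD = 10, x = 5, y = -6


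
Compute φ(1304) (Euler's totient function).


1304 = 2^3 × 163
Prime factors: 2, 163
φ(1304) = 1304 × (1-1/2) × (1-1/163)
= 1304 × 1/2 × 162/163 = 648

φ(1304) = 648


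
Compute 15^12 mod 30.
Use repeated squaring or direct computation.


15^1 mod 30 = 15
15^2 mod 30 = 15
15^3 mod 30 = 15
15^4 mod 30 = 15
15^5 mod 30 = 15
15^6 mod 30 = 15
15^7 mod 30 = 15
15^8 mod 30 = 15
15^9 mod 30 = 15
15^10 mod 30 = 15
15^11 mod 30 = 15
15^12 mod 30 = 15


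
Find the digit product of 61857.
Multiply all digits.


6 × 1 × 8 × 5 × 7 = 1680


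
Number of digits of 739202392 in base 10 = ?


739202392 has 9 digits in base 10
floor(log10(739202392)) + 1 = floor(8.8688) + 1 = 9

9 digits (base 10)


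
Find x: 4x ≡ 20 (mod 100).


GCD(4, 100) = 4 divides 20
Divide: 1x ≡ 5 (mod 25)
x ≡ 5 (mod 25)


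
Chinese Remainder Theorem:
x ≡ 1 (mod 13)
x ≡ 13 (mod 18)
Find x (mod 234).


M = 13*18 = 234
M1 = M/13 = 18, M2 = M/18 = 13
M1^(-1) mod 13 = 8, M2^(-1) mod 18 = 7
x = 1*18*8 + 13*13*7 = 1327
1327 mod 234 = 157
Check: 157 mod 13 = 1 ✓, 157 mod 18 = 13 ✓

x ≡ 157 (mod 234)


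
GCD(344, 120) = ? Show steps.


344 = 2 * 120 + 104
120 = 1 * 104 + 16
104 = 6 * 16 + 8
16 = 2 * 8 + 0
GCD = 8


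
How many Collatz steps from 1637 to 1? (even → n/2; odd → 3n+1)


1637 → 4912 → 2456 → 1228 → 614 → 307 → 922 → 461 → 1384 → 692 → 346 → 173 → 520 → 260 → 130 → 65 → 196 → 98 → 49 → 148 → 74 → 37 → 112 → 56 → 28 → 14 → 7 → 22 → 11 → 34 → 17 → 52 → 26 → 13 → 40 → 20 → 10 → 5 → 16 → 8 → 4 → 2 → 1
Total steps = 42

42 steps


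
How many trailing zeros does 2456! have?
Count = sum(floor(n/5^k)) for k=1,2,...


floor(2456/5) = 491
floor(2456/25) = 98
floor(2456/125) = 19
floor(2456/625) = 3
Total = 611

611 trailing zeros


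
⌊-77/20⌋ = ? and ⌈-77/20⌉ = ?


-77/20 = -3.8500
floor = -4
ceil = -3

floor = -4, ceil = -3


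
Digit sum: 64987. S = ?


6 + 4 + 9 + 8 + 7 = 34


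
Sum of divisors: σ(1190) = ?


Divisors of 1190: 1, 2, 5, 7, 10, 14, 17, 34, 35, 70, 85, 119, 170, 238, 595, 1190
Sum = 1 + 2 + 5 + 7 + 10 + 14 + 17 + 34 + 35 + 70 + 85 + 119 + 170 + 238 + 595 + 1190 = 2592

σ(1190) = 2592


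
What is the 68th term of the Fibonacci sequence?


Sequence: 1, 1, 2, 3, 5, 8, 13, 21, 34, 55, 89, 144, 233, 377, 610, 987, 1597, 2584, 4181, 6765, 10946, 17711, 28657, 46368, 75025, 121393, 196418, 317811, 514229, 832040, 1346269, 2178309, 3524578, 5702887, 9227465, 14930352, 24157817, 39088169, 63245986, 102334155, 165580141, 267914296, 433494437, 701408733, 1134903170, 1836311903, 2971215073, 4807526976, 7778742049, 12586269025, 20365011074, 32951280099, 53316291173, 86267571272, 139583862445, 225851433717, 365435296162, 591286729879, 956722026041, 1548008755920, 2504730781961, 4052739537881, 6557470319842, 10610209857723, 17167680177565, 27777890035288, 44945570212853, 72723460248141
F(68) = 72723460248141


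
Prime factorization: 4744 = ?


4744 / 2 = 2372
2372 / 2 = 1186
1186 / 2 = 593
593 / 593 = 1
4744 = 2^3 × 593


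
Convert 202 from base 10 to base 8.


202 (base 10) = 202 (decimal)
202 (decimal) = 312 (base 8)


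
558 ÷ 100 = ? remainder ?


558 = 100 * 5 + 58
Check: 500 + 58 = 558

q = 5, r = 58


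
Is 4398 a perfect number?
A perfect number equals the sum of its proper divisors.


Proper divisors of 4398: 1, 2, 3, 6, 733, 1466, 2199
Sum = 1 + 2 + 3 + 6 + 733 + 1466 + 2199 = 4410

No, 4398 is not perfect (4410 ≠ 4398)


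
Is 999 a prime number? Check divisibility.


999 / 3 = 333 (exact division)
999 is NOT prime.

No, 999 is not prime


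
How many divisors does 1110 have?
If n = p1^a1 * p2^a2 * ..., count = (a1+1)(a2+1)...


1110 = 2^1 × 3^1 × 5^1 × 37^1
d(1110) = (1+1) × (1+1) × (1+1) × (1+1) = 16

16 divisors


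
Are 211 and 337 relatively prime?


Euclidean algorithm:
337 = 1 * 211 + 126
211 = 1 * 126 + 85
126 = 1 * 85 + 41
85 = 2 * 41 + 3
41 = 13 * 3 + 2
3 = 1 * 2 + 1
2 = 2 * 1 + 0
GCD(211, 337) = 1

Yes, coprime (GCD = 1)


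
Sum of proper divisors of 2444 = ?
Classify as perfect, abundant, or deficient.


Proper divisors: 1, 2, 4, 13, 26, 47, 52, 94, 188, 611, 1222
Sum = 1 + 2 + 4 + 13 + 26 + 47 + 52 + 94 + 188 + 611 + 1222 = 2260
2260 < 2444 → deficient

s(2444) = 2260 (deficient)


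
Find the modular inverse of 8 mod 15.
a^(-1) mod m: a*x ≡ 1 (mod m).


Use the extended Euclidean algorithm on (15, 8); each row r = 15*s + 8*t:
r=15, s=1, t=0
r=8, s=0, t=1
q=1: r=7, s=1, t=-1   [15*(1) + 8*(-1) = 7]
q=1: r=1, s=-1, t=2   [15*(-1) + 8*(2) = 1]
q=7: r=0, s=8, t=-15   [15*(8) + 8*(-15) = 0]
GCD = 1 with t = 2, so 8*(2) ≡ 1 (mod 15)
Inverse = 2 mod 15 = 2
Check: 8 * 2 = 16 ≡ 1 (mod 15)

8^(-1) ≡ 2 (mod 15)


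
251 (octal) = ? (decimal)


251 (base 8) = 169 (decimal)
169 (decimal) = 169 (base 10)


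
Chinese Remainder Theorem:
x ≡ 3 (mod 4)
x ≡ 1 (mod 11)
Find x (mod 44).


M = 4*11 = 44
M1 = M/4 = 11, M2 = M/11 = 4
M1^(-1) mod 4 = 3, M2^(-1) mod 11 = 3
x = 3*11*3 + 1*4*3 = 111
111 mod 44 = 23
Check: 23 mod 4 = 3 ✓, 23 mod 11 = 1 ✓

x ≡ 23 (mod 44)


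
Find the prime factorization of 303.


303 / 3 = 101
101 / 101 = 1
303 = 3 × 101


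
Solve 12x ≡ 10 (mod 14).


GCD(12, 14) = 2 divides 10
Divide: 6x ≡ 5 (mod 7)
x ≡ 2 (mod 7)


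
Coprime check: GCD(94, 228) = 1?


Euclidean algorithm:
228 = 2 * 94 + 40
94 = 2 * 40 + 14
40 = 2 * 14 + 12
14 = 1 * 12 + 2
12 = 6 * 2 + 0
GCD(94, 228) = 2

No, not coprime (GCD = 2)


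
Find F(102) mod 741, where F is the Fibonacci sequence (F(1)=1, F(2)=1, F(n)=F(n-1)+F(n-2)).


F(k) mod 741 for k=1..102:
1, 1, 2, 3, 5, 8, 13, 21, 34, 55, 89, 144, 233, 377, 610, 246, 115, 361, 476, 96, 572, 668, 499, 426, 184, 610, 53, 663, 716, 638, 613, 510, 382, 151, 533, 684, 476, 419, 154, 573, 727, 559, 545, 363, 167, 530, 697, 486, 442, 187, 629, 75, 704, 38, 1, 39, 40, 79, 119, 198, 317, 515, 91, 606, 697, 562, 518, 339, 116, 455, 571, 285, 115, 400, 515, 174, 689, 122, 70, 192, 262, 454, 716, 429, 404, 92, 496, 588, 343, 190, 533, 723, 515, 497, 271, 27, 298, 325, 623, 207, 89, 296
F(102) mod 741 = 296


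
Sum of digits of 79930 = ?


7 + 9 + 9 + 3 + 0 = 28


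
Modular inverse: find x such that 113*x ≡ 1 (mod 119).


Use the extended Euclidean algorithm on (119, 113); each row r = 119*s + 113*t:
r=119, s=1, t=0
r=113, s=0, t=1
q=1: r=6, s=1, t=-1   [119*(1) + 113*(-1) = 6]
q=18: r=5, s=-18, t=19   [119*(-18) + 113*(19) = 5]
q=1: r=1, s=19, t=-20   [119*(19) + 113*(-20) = 1]
q=5: r=0, s=-113, t=119   [119*(-113) + 113*(119) = 0]
GCD = 1 with t = -20, so 113*(-20) ≡ 1 (mod 119)
Inverse = -20 mod 119 = 99
Check: 113 * 99 = 11187 ≡ 1 (mod 119)

113^(-1) ≡ 99 (mod 119)


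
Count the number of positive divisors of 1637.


1637 = 1637^1
d(1637) = (1+1) = 2

2 divisors


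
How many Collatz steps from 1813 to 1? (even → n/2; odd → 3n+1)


1813 → 5440 → 2720 → 1360 → 680 → 340 → 170 → 85 → 256 → 128 → 64 → 32 → 16 → 8 → 4 → 2 → 1
Total steps = 16

16 steps


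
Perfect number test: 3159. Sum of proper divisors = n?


Proper divisors of 3159: 1, 3, 9, 13, 27, 39, 81, 117, 243, 351, 1053
Sum = 1 + 3 + 9 + 13 + 27 + 39 + 81 + 117 + 243 + 351 + 1053 = 1937

No, 3159 is not perfect (1937 ≠ 3159)


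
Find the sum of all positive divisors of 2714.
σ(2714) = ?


Divisors of 2714: 1, 2, 23, 46, 59, 118, 1357, 2714
Sum = 1 + 2 + 23 + 46 + 59 + 118 + 1357 + 2714 = 4320

σ(2714) = 4320


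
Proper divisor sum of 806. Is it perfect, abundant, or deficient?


Proper divisors: 1, 2, 13, 26, 31, 62, 403
Sum = 1 + 2 + 13 + 26 + 31 + 62 + 403 = 538
538 < 806 → deficient

s(806) = 538 (deficient)


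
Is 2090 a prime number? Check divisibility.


2090 / 2 = 1045 (exact division)
2090 is NOT prime.

No, 2090 is not prime


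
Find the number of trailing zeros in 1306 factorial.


floor(1306/5) = 261
floor(1306/25) = 52
floor(1306/125) = 10
floor(1306/625) = 2
Total = 325

325 trailing zeros


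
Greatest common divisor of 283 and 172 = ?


283 = 1 * 172 + 111
172 = 1 * 111 + 61
111 = 1 * 61 + 50
61 = 1 * 50 + 11
50 = 4 * 11 + 6
11 = 1 * 6 + 5
6 = 1 * 5 + 1
5 = 5 * 1 + 0
GCD = 1


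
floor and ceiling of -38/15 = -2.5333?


-38/15 = -2.5333
floor = -3
ceil = -2

floor = -3, ceil = -2


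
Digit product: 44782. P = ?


4 × 4 × 7 × 8 × 2 = 1792


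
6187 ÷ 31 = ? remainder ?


6187 = 31 * 199 + 18
Check: 6169 + 18 = 6187

q = 199, r = 18


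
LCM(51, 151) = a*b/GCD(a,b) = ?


GCD(51, 151) = 1
LCM = 51*151/1 = 7701/1 = 7701

LCM = 7701


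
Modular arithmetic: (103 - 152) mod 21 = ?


103 - 152 = -49
-49 mod 21 = 14


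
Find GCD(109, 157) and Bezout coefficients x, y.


Tabular extended Euclidean (each row: r = 109*s + 157*t):
r=109, s=1, t=0
r=157, s=0, t=1
q=0: r=109, s=1, t=0   [109*(1) + 157*(0) = 109]
q=1: r=48, s=-1, t=1   [109*(-1) + 157*(1) = 48]
q=2: r=13, s=3, t=-2   [109*(3) + 157*(-2) = 13]
q=3: r=9, s=-10, t=7   [109*(-10) + 157*(7) = 9]
q=1: r=4, s=13, t=-9   [109*(13) + 157*(-9) = 4]
q=2: r=1, s=-36, t=25   [109*(-36) + 157*(25) = 1]
q=4: r=0, s=157, t=-109   [109*(157) + 157*(-109) = 0]
GCD = 1; from the row with r=1: x=-36, y=25
Check: 109*(-36) + 157*(25) = -3924 + 3925 = 1

GCD = 1, x = -36, y = 25


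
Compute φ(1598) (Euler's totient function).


1598 = 2 × 17 × 47
Prime factors: 2, 17, 47
φ(1598) = 1598 × (1-1/2) × (1-1/17) × (1-1/47)
= 1598 × 1/2 × 16/17 × 46/47 = 736

φ(1598) = 736


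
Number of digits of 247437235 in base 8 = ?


247437235 in base 8 = 1657713663
Number of digits = 10

10 digits (base 8)


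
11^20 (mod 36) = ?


11^1 mod 36 = 11
11^2 mod 36 = 13
11^3 mod 36 = 35
11^4 mod 36 = 25
11^5 mod 36 = 23
11^6 mod 36 = 1
11^7 mod 36 = 11
11^8 mod 36 = 13
11^9 mod 36 = 35
11^10 mod 36 = 25
11^11 mod 36 = 23
11^12 mod 36 = 1
11^13 mod 36 = 11
11^14 mod 36 = 13
11^15 mod 36 = 35
11^16 mod 36 = 25
11^17 mod 36 = 23
11^18 mod 36 = 1
11^19 mod 36 = 11
11^20 mod 36 = 13


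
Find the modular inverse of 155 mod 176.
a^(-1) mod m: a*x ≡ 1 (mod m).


Use the extended Euclidean algorithm on (176, 155); each row r = 176*s + 155*t:
r=176, s=1, t=0
r=155, s=0, t=1
q=1: r=21, s=1, t=-1   [176*(1) + 155*(-1) = 21]
q=7: r=8, s=-7, t=8   [176*(-7) + 155*(8) = 8]
q=2: r=5, s=15, t=-17   [176*(15) + 155*(-17) = 5]
q=1: r=3, s=-22, t=25   [176*(-22) + 155*(25) = 3]
q=1: r=2, s=37, t=-42   [176*(37) + 155*(-42) = 2]
q=1: r=1, s=-59, t=67   [176*(-59) + 155*(67) = 1]
q=2: r=0, s=155, t=-176   [176*(155) + 155*(-176) = 0]
GCD = 1 with t = 67, so 155*(67) ≡ 1 (mod 176)
Inverse = 67 mod 176 = 67
Check: 155 * 67 = 10385 ≡ 1 (mod 176)

155^(-1) ≡ 67 (mod 176)


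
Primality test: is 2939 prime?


Check divisors up to sqrt(2939) = 54.2125
No divisors found.
2939 is prime.

Yes, 2939 is prime


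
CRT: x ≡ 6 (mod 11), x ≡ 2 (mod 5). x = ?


M = 11*5 = 55
M1 = M/11 = 5, M2 = M/5 = 11
M1^(-1) mod 11 = 9, M2^(-1) mod 5 = 1
x = 6*5*9 + 2*11*1 = 292
292 mod 55 = 17
Check: 17 mod 11 = 6 ✓, 17 mod 5 = 2 ✓

x ≡ 17 (mod 55)


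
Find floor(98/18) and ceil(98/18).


98/18 = 5.4444
floor = 5
ceil = 6

floor = 5, ceil = 6


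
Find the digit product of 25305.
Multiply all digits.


2 × 5 × 3 × 0 × 5 = 0


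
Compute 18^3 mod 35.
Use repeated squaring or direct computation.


18^1 mod 35 = 18
18^2 mod 35 = 9
18^3 mod 35 = 22


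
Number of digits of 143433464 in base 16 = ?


143433464 in base 16 = 88C9EF8
Number of digits = 7

7 digits (base 16)


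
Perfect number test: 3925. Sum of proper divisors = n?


Proper divisors of 3925: 1, 5, 25, 157, 785
Sum = 1 + 5 + 25 + 157 + 785 = 973

No, 3925 is not perfect (973 ≠ 3925)


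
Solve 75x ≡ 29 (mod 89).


GCD(75, 89) = 1, unique solution
a^(-1) mod 89 = 19
x = 19 * 29 mod 89 = 17

x ≡ 17 (mod 89)


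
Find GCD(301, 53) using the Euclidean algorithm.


301 = 5 * 53 + 36
53 = 1 * 36 + 17
36 = 2 * 17 + 2
17 = 8 * 2 + 1
2 = 2 * 1 + 0
GCD = 1


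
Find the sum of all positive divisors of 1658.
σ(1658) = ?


Divisors of 1658: 1, 2, 829, 1658
Sum = 1 + 2 + 829 + 1658 = 2490

σ(1658) = 2490


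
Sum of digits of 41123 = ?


4 + 1 + 1 + 2 + 3 = 11


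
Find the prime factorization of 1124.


1124 / 2 = 562
562 / 2 = 281
281 / 281 = 1
1124 = 2^2 × 281


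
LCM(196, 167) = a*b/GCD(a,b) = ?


GCD(196, 167) = 1
LCM = 196*167/1 = 32732/1 = 32732

LCM = 32732


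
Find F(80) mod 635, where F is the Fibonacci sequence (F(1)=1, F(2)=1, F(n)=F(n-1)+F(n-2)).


F(k) mod 635 for k=1..80:
1, 1, 2, 3, 5, 8, 13, 21, 34, 55, 89, 144, 233, 377, 610, 352, 327, 44, 371, 415, 151, 566, 82, 13, 95, 108, 203, 311, 514, 190, 69, 259, 328, 587, 280, 232, 512, 109, 621, 95, 81, 176, 257, 433, 55, 488, 543, 396, 304, 65, 369, 434, 168, 602, 135, 102, 237, 339, 576, 280, 221, 501, 87, 588, 40, 628, 33, 26, 59, 85, 144, 229, 373, 602, 340, 307, 12, 319, 331, 15
F(80) mod 635 = 15


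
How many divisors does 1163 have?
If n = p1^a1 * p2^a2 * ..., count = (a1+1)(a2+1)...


1163 = 1163^1
d(1163) = (1+1) = 2

2 divisors


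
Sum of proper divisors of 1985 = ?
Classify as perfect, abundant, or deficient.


Proper divisors: 1, 5, 397
Sum = 1 + 5 + 397 = 403
403 < 1985 → deficient

s(1985) = 403 (deficient)


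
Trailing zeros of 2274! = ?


floor(2274/5) = 454
floor(2274/25) = 90
floor(2274/125) = 18
floor(2274/625) = 3
Total = 565

565 trailing zeros


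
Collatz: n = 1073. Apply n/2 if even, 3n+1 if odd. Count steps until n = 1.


1073 → 3220 → 1610 → 805 → 2416 → 1208 → 604 → 302 → 151 → 454 → 227 → 682 → 341 → 1024 → 512 → 256 → 128 → 64 → 32 → 16 → 8 → 4 → 2 → 1
Total steps = 23

23 steps


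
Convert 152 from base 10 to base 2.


152 (base 10) = 152 (decimal)
152 (decimal) = 10011000 (base 2)


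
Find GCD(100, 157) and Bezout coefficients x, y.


Tabular extended Euclidean (each row: r = 100*s + 157*t):
r=100, s=1, t=0
r=157, s=0, t=1
q=0: r=100, s=1, t=0   [100*(1) + 157*(0) = 100]
q=1: r=57, s=-1, t=1   [100*(-1) + 157*(1) = 57]
q=1: r=43, s=2, t=-1   [100*(2) + 157*(-1) = 43]
q=1: r=14, s=-3, t=2   [100*(-3) + 157*(2) = 14]
q=3: r=1, s=11, t=-7   [100*(11) + 157*(-7) = 1]
q=14: r=0, s=-157, t=100   [100*(-157) + 157*(100) = 0]
GCD = 1; from the row with r=1: x=11, y=-7
Check: 100*(11) + 157*(-7) = 1100 - 1099 = 1

GCD = 1, x = 11, y = -7


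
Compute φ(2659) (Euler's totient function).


2659 = 2659
Prime factors: 2659
φ(2659) = 2659 × (1-1/2659)
= 2659 × 2658/2659 = 2658

φ(2659) = 2658


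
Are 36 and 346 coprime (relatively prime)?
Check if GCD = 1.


Euclidean algorithm:
346 = 9 * 36 + 22
36 = 1 * 22 + 14
22 = 1 * 14 + 8
14 = 1 * 8 + 6
8 = 1 * 6 + 2
6 = 3 * 2 + 0
GCD(36, 346) = 2

No, not coprime (GCD = 2)


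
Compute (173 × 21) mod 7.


173 × 21 = 3633
3633 mod 7 = 0


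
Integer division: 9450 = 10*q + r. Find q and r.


9450 = 10 * 945 + 0
Check: 9450 + 0 = 9450

q = 945, r = 0


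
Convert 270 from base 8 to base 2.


270 (base 8) = 184 (decimal)
184 (decimal) = 10111000 (base 2)


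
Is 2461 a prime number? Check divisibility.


2461 / 23 = 107 (exact division)
2461 is NOT prime.

No, 2461 is not prime


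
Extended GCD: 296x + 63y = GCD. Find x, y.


Tabular extended Euclidean (each row: r = 296*s + 63*t):
r=296, s=1, t=0
r=63, s=0, t=1
q=4: r=44, s=1, t=-4   [296*(1) + 63*(-4) = 44]
q=1: r=19, s=-1, t=5   [296*(-1) + 63*(5) = 19]
q=2: r=6, s=3, t=-14   [296*(3) + 63*(-14) = 6]
q=3: r=1, s=-10, t=47   [296*(-10) + 63*(47) = 1]
q=6: r=0, s=63, t=-296   [296*(63) + 63*(-296) = 0]
GCD = 1; from the row with r=1: x=-10, y=47
Check: 296*(-10) + 63*(47) = -2960 + 2961 = 1

GCD = 1, x = -10, y = 47


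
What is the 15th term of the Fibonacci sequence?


Sequence: 1, 1, 2, 3, 5, 8, 13, 21, 34, 55, 89, 144, 233, 377, 610
F(15) = 610


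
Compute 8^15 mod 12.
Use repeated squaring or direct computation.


8^1 mod 12 = 8
8^2 mod 12 = 4
8^3 mod 12 = 8
8^4 mod 12 = 4
8^5 mod 12 = 8
8^6 mod 12 = 4
8^7 mod 12 = 8
8^8 mod 12 = 4
8^9 mod 12 = 8
8^10 mod 12 = 4
8^11 mod 12 = 8
8^12 mod 12 = 4
8^13 mod 12 = 8
8^14 mod 12 = 4
8^15 mod 12 = 8


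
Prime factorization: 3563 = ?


3563 / 7 = 509
509 / 509 = 1
3563 = 7 × 509


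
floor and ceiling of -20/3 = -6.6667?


-20/3 = -6.6667
floor = -7
ceil = -6

floor = -7, ceil = -6


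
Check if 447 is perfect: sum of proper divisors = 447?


Proper divisors of 447: 1, 3, 149
Sum = 1 + 3 + 149 = 153

No, 447 is not perfect (153 ≠ 447)


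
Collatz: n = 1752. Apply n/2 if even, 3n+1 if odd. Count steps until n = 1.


1752 → 876 → 438 → 219 → 658 → 329 → 988 → 494 → 247 → 742 → 371 → 1114 → 557 → 1672 → 836 → 418 → 209 → 628 → 314 → 157 → 472 → 236 → 118 → 59 → 178 → 89 → 268 → 134 → 67 → 202 → 101 → 304 → 152 → 76 → 38 → 19 → 58 → 29 → 88 → 44 → 22 → 11 → 34 → 17 → 52 → 26 → 13 → 40 → 20 → 10 → 5 → 16 → 8 → 4 → 2 → 1
Total steps = 55

55 steps


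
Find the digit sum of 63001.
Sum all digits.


6 + 3 + 0 + 0 + 1 = 10


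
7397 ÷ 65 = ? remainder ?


7397 = 65 * 113 + 52
Check: 7345 + 52 = 7397

q = 113, r = 52


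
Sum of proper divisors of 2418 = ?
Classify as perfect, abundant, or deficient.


Proper divisors: 1, 2, 3, 6, 13, 26, 31, 39, 62, 78, 93, 186, 403, 806, 1209
Sum = 1 + 2 + 3 + 6 + 13 + 26 + 31 + 39 + 62 + 78 + 93 + 186 + 403 + 806 + 1209 = 2958
2958 > 2418 → abundant

s(2418) = 2958 (abundant)


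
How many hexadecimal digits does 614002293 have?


614002293 in base 16 = 2498EE75
Number of digits = 8

8 digits (base 16)


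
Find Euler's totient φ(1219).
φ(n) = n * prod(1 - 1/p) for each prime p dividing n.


1219 = 23 × 53
Prime factors: 23, 53
φ(1219) = 1219 × (1-1/23) × (1-1/53)
= 1219 × 22/23 × 52/53 = 1144

φ(1219) = 1144


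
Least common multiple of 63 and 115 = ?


GCD(63, 115) = 1
LCM = 63*115/1 = 7245/1 = 7245

LCM = 7245


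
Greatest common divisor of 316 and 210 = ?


316 = 1 * 210 + 106
210 = 1 * 106 + 104
106 = 1 * 104 + 2
104 = 52 * 2 + 0
GCD = 2


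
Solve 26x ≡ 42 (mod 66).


GCD(26, 66) = 2 divides 42
Divide: 13x ≡ 21 (mod 33)
x ≡ 27 (mod 33)


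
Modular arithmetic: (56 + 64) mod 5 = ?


56 + 64 = 120
120 mod 5 = 0


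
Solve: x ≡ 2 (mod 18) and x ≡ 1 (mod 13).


M = 18*13 = 234
M1 = M/18 = 13, M2 = M/13 = 18
M1^(-1) mod 18 = 7, M2^(-1) mod 13 = 8
x = 2*13*7 + 1*18*8 = 326
326 mod 234 = 92
Check: 92 mod 18 = 2 ✓, 92 mod 13 = 1 ✓

x ≡ 92 (mod 234)


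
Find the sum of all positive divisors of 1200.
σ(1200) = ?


Divisors of 1200: 1, 2, 3, 4, 5, 6, 8, 10, 12, 15, 16, 20, 24, 25, 30, 40, 48, 50, 60, 75, 80, 100, 120, 150, 200, 240, 300, 400, 600, 1200
Sum = 1 + 2 + 3 + 4 + 5 + 6 + 8 + 10 + 12 + 15 + 16 + 20 + 24 + 25 + 30 + 40 + 48 + 50 + 60 + 75 + 80 + 100 + 120 + 150 + 200 + 240 + 300 + 400 + 600 + 1200 = 3844

σ(1200) = 3844


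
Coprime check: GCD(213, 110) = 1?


Euclidean algorithm:
213 = 1 * 110 + 103
110 = 1 * 103 + 7
103 = 14 * 7 + 5
7 = 1 * 5 + 2
5 = 2 * 2 + 1
2 = 2 * 1 + 0
GCD(213, 110) = 1

Yes, coprime (GCD = 1)


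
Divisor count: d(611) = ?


611 = 13^1 × 47^1
d(611) = (1+1) × (1+1) = 4

4 divisors


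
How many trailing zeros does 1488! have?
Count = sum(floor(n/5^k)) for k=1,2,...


floor(1488/5) = 297
floor(1488/25) = 59
floor(1488/125) = 11
floor(1488/625) = 2
Total = 369

369 trailing zeros


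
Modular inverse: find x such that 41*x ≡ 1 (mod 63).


Use the extended Euclidean algorithm on (63, 41); each row r = 63*s + 41*t:
r=63, s=1, t=0
r=41, s=0, t=1
q=1: r=22, s=1, t=-1   [63*(1) + 41*(-1) = 22]
q=1: r=19, s=-1, t=2   [63*(-1) + 41*(2) = 19]
q=1: r=3, s=2, t=-3   [63*(2) + 41*(-3) = 3]
q=6: r=1, s=-13, t=20   [63*(-13) + 41*(20) = 1]
q=3: r=0, s=41, t=-63   [63*(41) + 41*(-63) = 0]
GCD = 1 with t = 20, so 41*(20) ≡ 1 (mod 63)
Inverse = 20 mod 63 = 20
Check: 41 * 20 = 820 ≡ 1 (mod 63)

41^(-1) ≡ 20 (mod 63)


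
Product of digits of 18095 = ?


1 × 8 × 0 × 9 × 5 = 0


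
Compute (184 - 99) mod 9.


184 - 99 = 85
85 mod 9 = 4


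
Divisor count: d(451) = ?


451 = 11^1 × 41^1
d(451) = (1+1) × (1+1) = 4

4 divisors


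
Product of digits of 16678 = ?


1 × 6 × 6 × 7 × 8 = 2016


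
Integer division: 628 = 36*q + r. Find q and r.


628 = 36 * 17 + 16
Check: 612 + 16 = 628

q = 17, r = 16


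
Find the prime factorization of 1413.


1413 / 3 = 471
471 / 3 = 157
157 / 157 = 1
1413 = 3^2 × 157


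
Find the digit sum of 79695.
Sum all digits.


7 + 9 + 6 + 9 + 5 = 36


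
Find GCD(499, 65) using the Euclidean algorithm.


499 = 7 * 65 + 44
65 = 1 * 44 + 21
44 = 2 * 21 + 2
21 = 10 * 2 + 1
2 = 2 * 1 + 0
GCD = 1


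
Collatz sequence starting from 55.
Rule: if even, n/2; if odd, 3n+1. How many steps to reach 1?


55 → 166 → 83 → 250 → 125 → 376 → 188 → 94 → 47 → 142 → 71 → 214 → 107 → 322 → 161 → 484 → 242 → 121 → 364 → 182 → 91 → 274 → 137 → 412 → 206 → 103 → 310 → 155 → 466 → 233 → 700 → 350 → 175 → 526 → 263 → 790 → 395 → 1186 → 593 → 1780 → 890 → 445 → 1336 → 668 → 334 → 167 → 502 → 251 → 754 → 377 → 1132 → 566 → 283 → 850 → 425 → 1276 → 638 → 319 → 958 → 479 → 1438 → 719 → 2158 → 1079 → 3238 → 1619 → 4858 → 2429 → 7288 → 3644 → 1822 → 911 → 2734 → 1367 → 4102 → 2051 → 6154 → 3077 → 9232 → 4616 → 2308 → 1154 → 577 → 1732 → 866 → 433 → 1300 → 650 → 325 → 976 → 488 → 244 → 122 → 61 → 184 → 92 → 46 → 23 → 70 → 35 → 106 → 53 → 160 → 80 → 40 → 20 → 10 → 5 → 16 → 8 → 4 → 2 → 1
Total steps = 112

112 steps


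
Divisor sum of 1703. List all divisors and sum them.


Divisors of 1703: 1, 13, 131, 1703
Sum = 1 + 13 + 131 + 1703 = 1848

σ(1703) = 1848


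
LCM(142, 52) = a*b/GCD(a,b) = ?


GCD(142, 52) = 2
LCM = 142*52/2 = 7384/2 = 3692

LCM = 3692


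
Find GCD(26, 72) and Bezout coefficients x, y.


Tabular extended Euclidean (each row: r = 26*s + 72*t):
r=26, s=1, t=0
r=72, s=0, t=1
q=0: r=26, s=1, t=0   [26*(1) + 72*(0) = 26]
q=2: r=20, s=-2, t=1   [26*(-2) + 72*(1) = 20]
q=1: r=6, s=3, t=-1   [26*(3) + 72*(-1) = 6]
q=3: r=2, s=-11, t=4   [26*(-11) + 72*(4) = 2]
q=3: r=0, s=36, t=-13   [26*(36) + 72*(-13) = 0]
GCD = 2; from the row with r=2: x=-11, y=4
Check: 26*(-11) + 72*(4) = -286 + 288 = 2

GCD = 2, x = -11, y = 4


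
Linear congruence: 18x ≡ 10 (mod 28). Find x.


GCD(18, 28) = 2 divides 10
Divide: 9x ≡ 5 (mod 14)
x ≡ 13 (mod 14)


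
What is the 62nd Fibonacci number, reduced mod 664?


F(k) mod 664 for k=1..62:
1, 1, 2, 3, 5, 8, 13, 21, 34, 55, 89, 144, 233, 377, 610, 323, 269, 592, 197, 125, 322, 447, 105, 552, 657, 545, 538, 419, 293, 48, 341, 389, 66, 455, 521, 312, 169, 481, 650, 467, 453, 256, 45, 301, 346, 647, 329, 312, 641, 289, 266, 555, 157, 48, 205, 253, 458, 47, 505, 552, 393, 281
F(62) mod 664 = 281


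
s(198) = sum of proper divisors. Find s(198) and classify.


Proper divisors: 1, 2, 3, 6, 9, 11, 18, 22, 33, 66, 99
Sum = 1 + 2 + 3 + 6 + 9 + 11 + 18 + 22 + 33 + 66 + 99 = 270
270 > 198 → abundant

s(198) = 270 (abundant)


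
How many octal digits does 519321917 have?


519321917 in base 8 = 3675034475
Number of digits = 10

10 digits (base 8)


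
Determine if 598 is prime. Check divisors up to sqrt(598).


598 / 2 = 299 (exact division)
598 is NOT prime.

No, 598 is not prime


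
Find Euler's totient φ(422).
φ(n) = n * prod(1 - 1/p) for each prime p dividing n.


422 = 2 × 211
Prime factors: 2, 211
φ(422) = 422 × (1-1/2) × (1-1/211)
= 422 × 1/2 × 210/211 = 210

φ(422) = 210


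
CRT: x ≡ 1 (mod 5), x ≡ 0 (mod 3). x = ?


M = 5*3 = 15
M1 = M/5 = 3, M2 = M/3 = 5
M1^(-1) mod 5 = 2, M2^(-1) mod 3 = 2
x = 1*3*2 + 0*5*2 = 6
6 mod 15 = 6
Check: 6 mod 5 = 1 ✓, 6 mod 3 = 0 ✓

x ≡ 6 (mod 15)


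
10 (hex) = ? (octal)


10 (base 16) = 16 (decimal)
16 (decimal) = 20 (base 8)


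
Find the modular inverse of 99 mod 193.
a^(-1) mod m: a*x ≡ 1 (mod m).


Use the extended Euclidean algorithm on (193, 99); each row r = 193*s + 99*t:
r=193, s=1, t=0
r=99, s=0, t=1
q=1: r=94, s=1, t=-1   [193*(1) + 99*(-1) = 94]
q=1: r=5, s=-1, t=2   [193*(-1) + 99*(2) = 5]
q=18: r=4, s=19, t=-37   [193*(19) + 99*(-37) = 4]
q=1: r=1, s=-20, t=39   [193*(-20) + 99*(39) = 1]
q=4: r=0, s=99, t=-193   [193*(99) + 99*(-193) = 0]
GCD = 1 with t = 39, so 99*(39) ≡ 1 (mod 193)
Inverse = 39 mod 193 = 39
Check: 99 * 39 = 3861 ≡ 1 (mod 193)

99^(-1) ≡ 39 (mod 193)


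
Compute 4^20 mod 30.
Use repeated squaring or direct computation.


4^1 mod 30 = 4
4^2 mod 30 = 16
4^3 mod 30 = 4
4^4 mod 30 = 16
4^5 mod 30 = 4
4^6 mod 30 = 16
4^7 mod 30 = 4
4^8 mod 30 = 16
4^9 mod 30 = 4
4^10 mod 30 = 16
4^11 mod 30 = 4
4^12 mod 30 = 16
4^13 mod 30 = 4
4^14 mod 30 = 16
4^15 mod 30 = 4
4^16 mod 30 = 16
4^17 mod 30 = 4
4^18 mod 30 = 16
4^19 mod 30 = 4
4^20 mod 30 = 16


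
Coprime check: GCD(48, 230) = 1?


Euclidean algorithm:
230 = 4 * 48 + 38
48 = 1 * 38 + 10
38 = 3 * 10 + 8
10 = 1 * 8 + 2
8 = 4 * 2 + 0
GCD(48, 230) = 2

No, not coprime (GCD = 2)


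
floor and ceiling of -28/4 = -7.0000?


-28/4 = -7.0000
floor = -7
ceil = -7

floor = -7, ceil = -7


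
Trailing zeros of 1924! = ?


floor(1924/5) = 384
floor(1924/25) = 76
floor(1924/125) = 15
floor(1924/625) = 3
Total = 478

478 trailing zeros


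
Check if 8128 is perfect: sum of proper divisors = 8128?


Proper divisors of 8128: 1, 2, 4, 8, 16, 32, 64, 127, 254, 508, 1016, 2032, 4064
Sum = 1 + 2 + 4 + 8 + 16 + 32 + 64 + 127 + 254 + 508 + 1016 + 2032 + 4064 = 8128

Yes, 8128 is perfect (8128 = 8128)


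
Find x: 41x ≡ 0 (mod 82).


GCD(41, 82) = 41 divides 0
Divide: 1x ≡ 0 (mod 2)
x ≡ 0 (mod 2)


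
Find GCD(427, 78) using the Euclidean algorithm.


427 = 5 * 78 + 37
78 = 2 * 37 + 4
37 = 9 * 4 + 1
4 = 4 * 1 + 0
GCD = 1


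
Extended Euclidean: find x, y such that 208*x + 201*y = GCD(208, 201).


Tabular extended Euclidean (each row: r = 208*s + 201*t):
r=208, s=1, t=0
r=201, s=0, t=1
q=1: r=7, s=1, t=-1   [208*(1) + 201*(-1) = 7]
q=28: r=5, s=-28, t=29   [208*(-28) + 201*(29) = 5]
q=1: r=2, s=29, t=-30   [208*(29) + 201*(-30) = 2]
q=2: r=1, s=-86, t=89   [208*(-86) + 201*(89) = 1]
q=2: r=0, s=201, t=-208   [208*(201) + 201*(-208) = 0]
GCD = 1; from the row with r=1: x=-86, y=89
Check: 208*(-86) + 201*(89) = -17888 + 17889 = 1

GCD = 1, x = -86, y = 89


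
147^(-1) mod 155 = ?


Use the extended Euclidean algorithm on (155, 147); each row r = 155*s + 147*t:
r=155, s=1, t=0
r=147, s=0, t=1
q=1: r=8, s=1, t=-1   [155*(1) + 147*(-1) = 8]
q=18: r=3, s=-18, t=19   [155*(-18) + 147*(19) = 3]
q=2: r=2, s=37, t=-39   [155*(37) + 147*(-39) = 2]
q=1: r=1, s=-55, t=58   [155*(-55) + 147*(58) = 1]
q=2: r=0, s=147, t=-155   [155*(147) + 147*(-155) = 0]
GCD = 1 with t = 58, so 147*(58) ≡ 1 (mod 155)
Inverse = 58 mod 155 = 58
Check: 147 * 58 = 8526 ≡ 1 (mod 155)

147^(-1) ≡ 58 (mod 155)


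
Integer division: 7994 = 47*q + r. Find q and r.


7994 = 47 * 170 + 4
Check: 7990 + 4 = 7994

q = 170, r = 4


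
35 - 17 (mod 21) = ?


35 - 17 = 18
18 mod 21 = 18


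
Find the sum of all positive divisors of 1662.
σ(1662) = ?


Divisors of 1662: 1, 2, 3, 6, 277, 554, 831, 1662
Sum = 1 + 2 + 3 + 6 + 277 + 554 + 831 + 1662 = 3336

σ(1662) = 3336


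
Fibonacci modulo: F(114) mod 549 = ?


F(k) mod 549 for k=1..114:
1, 1, 2, 3, 5, 8, 13, 21, 34, 55, 89, 144, 233, 377, 61, 438, 499, 388, 338, 177, 515, 143, 109, 252, 361, 64, 425, 489, 365, 305, 121, 426, 547, 424, 422, 297, 170, 467, 88, 6, 94, 100, 194, 294, 488, 233, 172, 405, 28, 433, 461, 345, 257, 53, 310, 363, 124, 487, 62, 0, 62, 62, 124, 186, 310, 496, 257, 204, 461, 116, 28, 144, 172, 316, 488, 255, 194, 449, 94, 543, 88, 82, 170, 252, 422, 125, 547, 123, 121, 244, 365, 60, 425, 485, 361, 297, 109, 406, 515, 372, 338, 161, 499, 111, 61, 172, 233, 405, 89, 494, 34, 528, 13, 541
F(114) mod 549 = 541


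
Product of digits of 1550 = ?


1 × 5 × 5 × 0 = 0


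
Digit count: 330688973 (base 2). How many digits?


330688973 in base 2 = 10011101101011110100111001101
Number of digits = 29

29 digits (base 2)


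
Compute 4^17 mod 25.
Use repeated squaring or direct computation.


4^1 mod 25 = 4
4^2 mod 25 = 16
4^3 mod 25 = 14
4^4 mod 25 = 6
4^5 mod 25 = 24
4^6 mod 25 = 21
4^7 mod 25 = 9
4^8 mod 25 = 11
4^9 mod 25 = 19
4^10 mod 25 = 1
4^11 mod 25 = 4
4^12 mod 25 = 16
4^13 mod 25 = 14
4^14 mod 25 = 6
4^15 mod 25 = 24
4^16 mod 25 = 21
4^17 mod 25 = 9


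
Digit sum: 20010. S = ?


2 + 0 + 0 + 1 + 0 = 3


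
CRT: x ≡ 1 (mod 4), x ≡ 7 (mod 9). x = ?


M = 4*9 = 36
M1 = M/4 = 9, M2 = M/9 = 4
M1^(-1) mod 4 = 1, M2^(-1) mod 9 = 7
x = 1*9*1 + 7*4*7 = 205
205 mod 36 = 25
Check: 25 mod 4 = 1 ✓, 25 mod 9 = 7 ✓

x ≡ 25 (mod 36)


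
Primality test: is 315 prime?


315 / 3 = 105 (exact division)
315 is NOT prime.

No, 315 is not prime


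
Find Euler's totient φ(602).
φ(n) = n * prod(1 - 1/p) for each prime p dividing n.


602 = 2 × 7 × 43
Prime factors: 2, 7, 43
φ(602) = 602 × (1-1/2) × (1-1/7) × (1-1/43)
= 602 × 1/2 × 6/7 × 42/43 = 252

φ(602) = 252


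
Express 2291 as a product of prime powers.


2291 / 29 = 79
79 / 79 = 1
2291 = 29 × 79


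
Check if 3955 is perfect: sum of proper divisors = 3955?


Proper divisors of 3955: 1, 5, 7, 35, 113, 565, 791
Sum = 1 + 5 + 7 + 35 + 113 + 565 + 791 = 1517

No, 3955 is not perfect (1517 ≠ 3955)


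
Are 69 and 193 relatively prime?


Euclidean algorithm:
193 = 2 * 69 + 55
69 = 1 * 55 + 14
55 = 3 * 14 + 13
14 = 1 * 13 + 1
13 = 13 * 1 + 0
GCD(69, 193) = 1

Yes, coprime (GCD = 1)


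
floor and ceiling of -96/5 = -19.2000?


-96/5 = -19.2000
floor = -20
ceil = -19

floor = -20, ceil = -19


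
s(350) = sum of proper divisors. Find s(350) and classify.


Proper divisors: 1, 2, 5, 7, 10, 14, 25, 35, 50, 70, 175
Sum = 1 + 2 + 5 + 7 + 10 + 14 + 25 + 35 + 50 + 70 + 175 = 394
394 > 350 → abundant

s(350) = 394 (abundant)


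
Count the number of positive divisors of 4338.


4338 = 2^1 × 3^2 × 241^1
d(4338) = (1+1) × (2+1) × (1+1) = 12

12 divisors


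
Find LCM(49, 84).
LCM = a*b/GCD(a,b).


GCD(49, 84) = 7
LCM = 49*84/7 = 4116/7 = 588

LCM = 588


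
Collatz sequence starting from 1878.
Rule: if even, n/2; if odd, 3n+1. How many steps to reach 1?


1878 → 939 → 2818 → 1409 → 4228 → 2114 → 1057 → 3172 → 1586 → 793 → 2380 → 1190 → 595 → 1786 → 893 → 2680 → 1340 → 670 → 335 → 1006 → 503 → 1510 → 755 → 2266 → 1133 → 3400 → 1700 → 850 → 425 → 1276 → 638 → 319 → 958 → 479 → 1438 → 719 → 2158 → 1079 → 3238 → 1619 → 4858 → 2429 → 7288 → 3644 → 1822 → 911 → 2734 → 1367 → 4102 → 2051 → 6154 → 3077 → 9232 → 4616 → 2308 → 1154 → 577 → 1732 → 866 → 433 → 1300 → 650 → 325 → 976 → 488 → 244 → 122 → 61 → 184 → 92 → 46 → 23 → 70 → 35 → 106 → 53 → 160 → 80 → 40 → 20 → 10 → 5 → 16 → 8 → 4 → 2 → 1
Total steps = 86

86 steps


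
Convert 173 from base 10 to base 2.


173 (base 10) = 173 (decimal)
173 (decimal) = 10101101 (base 2)


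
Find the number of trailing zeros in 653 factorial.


floor(653/5) = 130
floor(653/25) = 26
floor(653/125) = 5
floor(653/625) = 1
Total = 162

162 trailing zeros


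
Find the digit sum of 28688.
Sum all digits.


2 + 8 + 6 + 8 + 8 = 32


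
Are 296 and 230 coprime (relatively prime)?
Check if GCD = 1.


Euclidean algorithm:
296 = 1 * 230 + 66
230 = 3 * 66 + 32
66 = 2 * 32 + 2
32 = 16 * 2 + 0
GCD(296, 230) = 2

No, not coprime (GCD = 2)


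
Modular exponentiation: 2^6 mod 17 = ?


2^1 mod 17 = 2
2^2 mod 17 = 4
2^3 mod 17 = 8
2^4 mod 17 = 16
2^5 mod 17 = 15
2^6 mod 17 = 13


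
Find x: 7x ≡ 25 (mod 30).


GCD(7, 30) = 1, unique solution
a^(-1) mod 30 = 13
x = 13 * 25 mod 30 = 25

x ≡ 25 (mod 30)


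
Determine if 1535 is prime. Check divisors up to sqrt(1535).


1535 / 5 = 307 (exact division)
1535 is NOT prime.

No, 1535 is not prime


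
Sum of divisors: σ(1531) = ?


Divisors of 1531: 1, 1531
Sum = 1 + 1531 = 1532

σ(1531) = 1532


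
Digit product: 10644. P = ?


1 × 0 × 6 × 4 × 4 = 0


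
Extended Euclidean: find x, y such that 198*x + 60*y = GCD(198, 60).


Tabular extended Euclidean (each row: r = 198*s + 60*t):
r=198, s=1, t=0
r=60, s=0, t=1
q=3: r=18, s=1, t=-3   [198*(1) + 60*(-3) = 18]
q=3: r=6, s=-3, t=10   [198*(-3) + 60*(10) = 6]
q=3: r=0, s=10, t=-33   [198*(10) + 60*(-33) = 0]
GCD = 6; from the row with r=6: x=-3, y=10
Check: 198*(-3) + 60*(10) = -594 + 600 = 6

GCD = 6, x = -3, y = 10
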